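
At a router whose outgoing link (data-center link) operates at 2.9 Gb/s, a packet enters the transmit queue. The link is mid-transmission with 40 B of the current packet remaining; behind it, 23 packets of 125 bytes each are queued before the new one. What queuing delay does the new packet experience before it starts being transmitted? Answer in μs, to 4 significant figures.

Each queued packet: L/R = 1000/2900000000 = 0.344828 μs.
23 queued → 7.93103 μs.
Plus remaining 320 bits of current packet: 0.110345 μs.
Queuing delay = 8.041 μs.

8.041 μs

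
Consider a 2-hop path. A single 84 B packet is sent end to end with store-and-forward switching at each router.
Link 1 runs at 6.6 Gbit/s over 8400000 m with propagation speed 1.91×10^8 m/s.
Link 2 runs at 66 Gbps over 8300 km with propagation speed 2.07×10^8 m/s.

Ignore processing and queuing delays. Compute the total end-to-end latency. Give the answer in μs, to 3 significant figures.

L = 84 × 8 = 672 bits.
Transmission delays (L/R per hop): 0.101818, 0.0101818 μs; sum = 0.112 μs.
Propagation delays (d/s per hop): 43979.1, 40096.6 μs; sum = 84075.7 μs.
End-to-end = 84100 μs.

84100 μs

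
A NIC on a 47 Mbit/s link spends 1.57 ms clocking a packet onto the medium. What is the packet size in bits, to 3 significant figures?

L = R × t_tx = 47000000 b/s × 0.00157 s = 73790 bits.

73800 bits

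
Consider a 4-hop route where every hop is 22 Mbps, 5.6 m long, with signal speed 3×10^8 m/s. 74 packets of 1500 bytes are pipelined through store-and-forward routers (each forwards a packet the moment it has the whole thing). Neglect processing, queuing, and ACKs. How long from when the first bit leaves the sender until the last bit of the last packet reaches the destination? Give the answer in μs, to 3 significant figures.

42000 μs

Per-hop transmission t_tx = L/R = 12000/22000000 = 545.455 μs.
Per-hop propagation t_prop = 5.6/300000000 = 0.0186667 μs.
Pipeline fill: first packet needs 4·t_tx to clear all hops; remaining 73 packets each add one t_tx.
Total = (4+74-1)·t_tx + 4·t_prop = 77·545.455 + 4·0.0186667 = 42000 μs.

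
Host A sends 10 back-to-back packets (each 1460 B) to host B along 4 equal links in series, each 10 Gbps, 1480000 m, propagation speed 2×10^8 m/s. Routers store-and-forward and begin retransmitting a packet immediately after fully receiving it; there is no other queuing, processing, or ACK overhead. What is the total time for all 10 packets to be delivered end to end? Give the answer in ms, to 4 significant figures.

Per-hop transmission t_tx = L/R = 11680/10000000000 = 0.001168 ms.
Per-hop propagation t_prop = 1480000/200000000 = 7.4 ms.
Pipeline fill: first packet needs 4·t_tx to clear all hops; remaining 9 packets each add one t_tx.
Total = (4+10-1)·t_tx + 4·t_prop = 13·0.001168 + 4·7.4 = 29.62 ms.

29.62 ms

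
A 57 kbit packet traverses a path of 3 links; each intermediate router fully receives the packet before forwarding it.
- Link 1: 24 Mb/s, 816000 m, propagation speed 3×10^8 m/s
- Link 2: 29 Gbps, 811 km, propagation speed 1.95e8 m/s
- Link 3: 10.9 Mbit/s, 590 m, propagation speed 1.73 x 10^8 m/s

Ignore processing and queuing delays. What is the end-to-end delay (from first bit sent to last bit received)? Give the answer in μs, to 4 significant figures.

L = 57000 bits.
Transmission delays (L/R per hop): 2375, 1.96552, 5229.36 μs; sum = 7606.32 μs.
Propagation delays (d/s per hop): 2720, 4158.97, 3.4104 μs; sum = 6882.38 μs.
End-to-end = 14490 μs.

14490 μs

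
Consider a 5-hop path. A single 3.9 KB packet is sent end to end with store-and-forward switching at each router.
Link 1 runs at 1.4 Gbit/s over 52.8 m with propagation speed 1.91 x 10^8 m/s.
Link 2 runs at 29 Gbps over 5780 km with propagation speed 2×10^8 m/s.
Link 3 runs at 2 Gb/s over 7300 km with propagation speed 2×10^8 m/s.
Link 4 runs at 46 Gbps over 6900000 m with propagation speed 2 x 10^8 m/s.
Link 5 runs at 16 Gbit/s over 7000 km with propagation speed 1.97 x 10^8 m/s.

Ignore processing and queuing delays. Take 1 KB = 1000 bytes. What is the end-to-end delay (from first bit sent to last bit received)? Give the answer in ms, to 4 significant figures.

135.5 ms

L = 31200 bits.
Transmission delays (L/R per hop): 0.0222857, 0.00107586, 0.0156, 0.000678261, 0.00195 ms; sum = 0.0415898 ms.
Propagation delays (d/s per hop): 0.00027644, 28.9, 36.5, 34.5, 35.533 ms; sum = 135.433 ms.
End-to-end = 135.5 ms.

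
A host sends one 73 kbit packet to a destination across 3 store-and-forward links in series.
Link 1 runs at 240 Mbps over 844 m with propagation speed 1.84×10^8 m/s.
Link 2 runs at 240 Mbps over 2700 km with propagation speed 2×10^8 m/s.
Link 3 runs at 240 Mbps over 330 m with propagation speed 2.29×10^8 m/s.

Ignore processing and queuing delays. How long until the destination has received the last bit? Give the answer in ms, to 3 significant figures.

L = 73000 bits.
Transmission delay per hop = L/R = 73000/240000000 = 0.304167 ms; 3 hops → 0.9125 ms.
Propagation delays (d/s per hop): 0.00458696, 13.5, 0.00144105 ms; sum = 13.506 ms.
End-to-end = 14.4 ms.

14.4 ms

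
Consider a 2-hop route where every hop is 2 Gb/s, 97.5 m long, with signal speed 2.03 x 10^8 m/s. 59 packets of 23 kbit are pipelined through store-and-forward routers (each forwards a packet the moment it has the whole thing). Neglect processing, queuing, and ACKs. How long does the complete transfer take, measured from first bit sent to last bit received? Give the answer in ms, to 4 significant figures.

0.6910 ms

Per-hop transmission t_tx = L/R = 23000/2000000000 = 0.0115 ms.
Per-hop propagation t_prop = 97.5/2.03e+08 = 0.000480296 ms.
Pipeline fill: first packet needs 2·t_tx to clear all hops; remaining 58 packets each add one t_tx.
Total = (2+59-1)·t_tx + 2·t_prop = 60·0.0115 + 2·0.000480296 = 0.6910 ms.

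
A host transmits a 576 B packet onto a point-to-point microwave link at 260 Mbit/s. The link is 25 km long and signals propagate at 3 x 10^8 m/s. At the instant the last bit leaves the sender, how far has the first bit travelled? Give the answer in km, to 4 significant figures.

5.317 km

t_tx = L/R = 4608/260000000 = 1.77231e-05 s.
Distance = s × t_tx = 300000000 × 1.77231e-05 = 5.317 km.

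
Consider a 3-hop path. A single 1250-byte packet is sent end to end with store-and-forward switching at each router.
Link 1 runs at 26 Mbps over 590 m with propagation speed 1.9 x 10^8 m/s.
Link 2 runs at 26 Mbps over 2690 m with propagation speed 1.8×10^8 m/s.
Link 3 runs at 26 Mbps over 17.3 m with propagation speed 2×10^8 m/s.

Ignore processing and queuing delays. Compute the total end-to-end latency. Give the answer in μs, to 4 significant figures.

1172 μs

L = 1250 × 8 = 10000 bits.
Transmission delay per hop = L/R = 10000/26000000 = 384.615 μs; 3 hops → 1153.85 μs.
Propagation delays (d/s per hop): 3.10526, 14.9444, 0.0865 μs; sum = 18.1362 μs.
End-to-end = 1172 μs.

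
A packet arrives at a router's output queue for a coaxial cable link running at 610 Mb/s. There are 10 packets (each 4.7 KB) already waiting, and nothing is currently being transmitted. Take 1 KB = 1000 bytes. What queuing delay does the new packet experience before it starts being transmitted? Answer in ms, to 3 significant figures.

0.616 ms

Each queued packet: L/R = 37600/610000000 = 0.0616393 ms.
10 queued → 0.616393 ms.
Queuing delay = 0.616 ms.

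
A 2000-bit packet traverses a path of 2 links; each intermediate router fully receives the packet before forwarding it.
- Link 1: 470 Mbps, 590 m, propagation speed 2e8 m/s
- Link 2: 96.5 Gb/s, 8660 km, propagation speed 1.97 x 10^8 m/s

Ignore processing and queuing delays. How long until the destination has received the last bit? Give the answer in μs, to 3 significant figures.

Transmission delays (L/R per hop): 4.25532, 0.0207254 μs; sum = 4.27604 μs.
Propagation delays (d/s per hop): 2.95, 43959.4 μs; sum = 43962.3 μs.
End-to-end = 44000 μs.

44000 μs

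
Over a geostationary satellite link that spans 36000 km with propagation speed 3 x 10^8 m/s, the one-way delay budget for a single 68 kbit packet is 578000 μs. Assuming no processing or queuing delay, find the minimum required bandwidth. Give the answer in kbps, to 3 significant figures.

Propagation delay = 36000000 / 300000000 = 120000 μs.
Transmission budget = 578000 − 120000 = 458000 μs.
R ≥ L / t_tx = 68000 bits / 0.458 s = 148 kbps.

148 kbps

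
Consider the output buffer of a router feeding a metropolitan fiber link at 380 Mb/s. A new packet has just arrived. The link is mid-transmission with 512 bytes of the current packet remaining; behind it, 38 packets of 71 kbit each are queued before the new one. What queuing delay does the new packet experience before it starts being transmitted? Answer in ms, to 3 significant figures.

7.11 ms

Each queued packet: L/R = 71000/380000000 = 0.186842 ms.
38 queued → 7.1 ms.
Plus remaining 4096 bits of current packet: 0.0107789 ms.
Queuing delay = 7.11 ms.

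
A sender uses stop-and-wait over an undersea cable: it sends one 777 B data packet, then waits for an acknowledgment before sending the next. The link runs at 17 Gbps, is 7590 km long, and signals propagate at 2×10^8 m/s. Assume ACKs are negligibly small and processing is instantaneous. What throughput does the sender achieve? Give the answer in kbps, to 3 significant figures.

81.9 kbps

t_tx = L/R = 6216/17000000000 = 3.65647e-07 s.
t_prop = 7590000/200000000 = 0.03795 s; RTT = 0.0759 s.
Cycle = t_tx + RTT = 0.0759004 s.
Throughput = L / cycle = 6216 / 0.0759004 = 81.9 kbps.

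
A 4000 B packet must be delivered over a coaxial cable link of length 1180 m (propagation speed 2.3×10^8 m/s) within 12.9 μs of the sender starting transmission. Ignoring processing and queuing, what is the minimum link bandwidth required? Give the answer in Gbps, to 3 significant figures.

4.12 Gbps

L = 32000 bits.
Propagation delay = 1180 / 2.3e+08 = 5.13043 μs.
Transmission budget = 12.9 − 5.13043 = 7.76957 μs.
R ≥ L / t_tx = 32000 bits / 7.76957e-06 s = 4.12 Gbps.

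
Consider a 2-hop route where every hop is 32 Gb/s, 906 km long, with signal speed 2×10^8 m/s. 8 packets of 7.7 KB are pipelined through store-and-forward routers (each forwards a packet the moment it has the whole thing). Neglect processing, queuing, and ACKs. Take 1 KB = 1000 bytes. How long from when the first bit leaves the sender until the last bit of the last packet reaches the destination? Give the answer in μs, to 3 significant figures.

9080 μs

Per-hop transmission t_tx = L/R = 61600/32000000000 = 1.925 μs.
Per-hop propagation t_prop = 906000/200000000 = 4530 μs.
Pipeline fill: first packet needs 2·t_tx to clear all hops; remaining 7 packets each add one t_tx.
Total = (2+8-1)·t_tx + 2·t_prop = 9·1.925 + 2·4530 = 9080 μs.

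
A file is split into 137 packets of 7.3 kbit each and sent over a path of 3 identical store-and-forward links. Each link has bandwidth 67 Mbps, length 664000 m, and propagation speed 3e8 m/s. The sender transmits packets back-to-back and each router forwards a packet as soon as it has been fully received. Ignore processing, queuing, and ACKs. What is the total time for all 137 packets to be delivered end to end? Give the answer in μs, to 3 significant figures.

Per-hop transmission t_tx = L/R = 7300/67000000 = 108.955 μs.
Per-hop propagation t_prop = 664000/300000000 = 2213.33 μs.
Pipeline fill: first packet needs 3·t_tx to clear all hops; remaining 136 packets each add one t_tx.
Total = (3+137-1)·t_tx + 3·t_prop = 139·108.955 + 3·2213.33 = 21800 μs.

21800 μs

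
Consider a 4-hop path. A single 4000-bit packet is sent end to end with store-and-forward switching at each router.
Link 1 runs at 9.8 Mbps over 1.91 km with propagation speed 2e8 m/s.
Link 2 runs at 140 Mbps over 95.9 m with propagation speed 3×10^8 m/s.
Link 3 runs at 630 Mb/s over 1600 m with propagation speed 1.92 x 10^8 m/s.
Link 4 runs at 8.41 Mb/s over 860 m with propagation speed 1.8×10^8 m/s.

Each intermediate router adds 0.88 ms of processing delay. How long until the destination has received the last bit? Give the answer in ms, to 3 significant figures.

3.58 ms

Transmission delays (L/R per hop): 0.408163, 0.0285714, 0.00634921, 0.475624 ms; sum = 0.918708 ms.
Propagation delays (d/s per hop): 0.00955, 0.000319667, 0.00833333, 0.00477778 ms; sum = 0.0229808 ms.
Processing at 3 router(s): 3 × 0.88 ms = 2.64 ms.
End-to-end = 3.58 ms.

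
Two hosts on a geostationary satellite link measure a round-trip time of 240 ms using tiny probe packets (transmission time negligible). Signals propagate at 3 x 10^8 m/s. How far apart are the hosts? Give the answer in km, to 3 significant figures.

36000 km

One-way propagation = RTT/2 = 120 ms.
d = s × t = 300000000 × 0.12 = 36000 km.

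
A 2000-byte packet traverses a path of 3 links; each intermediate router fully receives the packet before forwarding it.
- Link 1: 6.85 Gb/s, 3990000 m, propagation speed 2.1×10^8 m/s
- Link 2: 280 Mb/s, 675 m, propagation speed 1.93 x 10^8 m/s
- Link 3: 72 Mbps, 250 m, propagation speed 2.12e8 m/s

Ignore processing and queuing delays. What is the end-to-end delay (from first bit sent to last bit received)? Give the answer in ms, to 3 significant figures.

L = 2000 × 8 = 16000 bits.
Transmission delays (L/R per hop): 0.00233577, 0.0571429, 0.222222 ms; sum = 0.281701 ms.
Propagation delays (d/s per hop): 19, 0.00349741, 0.00117925 ms; sum = 19.0047 ms.
End-to-end = 19.3 ms.

19.3 ms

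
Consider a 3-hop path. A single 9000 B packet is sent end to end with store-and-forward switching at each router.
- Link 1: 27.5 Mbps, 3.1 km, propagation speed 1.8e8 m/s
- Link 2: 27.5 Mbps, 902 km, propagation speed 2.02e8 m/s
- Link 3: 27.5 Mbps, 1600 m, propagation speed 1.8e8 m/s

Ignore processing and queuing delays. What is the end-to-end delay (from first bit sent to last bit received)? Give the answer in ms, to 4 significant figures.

12.35 ms

L = 9000 × 8 = 72000 bits.
Transmission delay per hop = L/R = 72000/27500000 = 2.61818 ms; 3 hops → 7.85455 ms.
Propagation delays (d/s per hop): 0.0172222, 4.46535, 0.00888889 ms; sum = 4.49146 ms.
End-to-end = 12.35 ms.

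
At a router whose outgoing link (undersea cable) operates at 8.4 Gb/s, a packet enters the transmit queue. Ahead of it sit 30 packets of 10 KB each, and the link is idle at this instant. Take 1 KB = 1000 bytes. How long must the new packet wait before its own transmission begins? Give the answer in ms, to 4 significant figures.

Each queued packet: L/R = 80000/8400000000 = 0.00952381 ms.
30 queued → 0.285714 ms.
Queuing delay = 0.2857 ms.

0.2857 ms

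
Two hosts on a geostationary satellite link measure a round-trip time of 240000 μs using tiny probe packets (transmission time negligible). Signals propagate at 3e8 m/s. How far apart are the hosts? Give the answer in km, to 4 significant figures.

One-way propagation = RTT/2 = 120000 μs.
d = s × t = 300000000 × 0.12 = 36000 km.

36000 km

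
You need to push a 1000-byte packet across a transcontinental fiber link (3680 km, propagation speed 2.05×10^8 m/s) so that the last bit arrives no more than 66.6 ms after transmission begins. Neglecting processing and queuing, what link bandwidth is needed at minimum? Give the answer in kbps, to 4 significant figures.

164.4 kbps

L = 8000 bits.
Propagation delay = 3680000 / 2.05e+08 = 17.9512 ms.
Transmission budget = 66.6 − 17.9512 = 48.6488 ms.
R ≥ L / t_tx = 8000 bits / 0.0486488 s = 164.4 kbps.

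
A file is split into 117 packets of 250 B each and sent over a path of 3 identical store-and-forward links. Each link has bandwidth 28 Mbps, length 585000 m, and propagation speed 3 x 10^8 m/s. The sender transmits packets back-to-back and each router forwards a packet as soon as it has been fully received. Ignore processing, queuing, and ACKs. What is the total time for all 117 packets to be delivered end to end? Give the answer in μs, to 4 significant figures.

14350 μs

Per-hop transmission t_tx = L/R = 2000/28000000 = 71.4286 μs.
Per-hop propagation t_prop = 585000/300000000 = 1950 μs.
Pipeline fill: first packet needs 3·t_tx to clear all hops; remaining 116 packets each add one t_tx.
Total = (3+117-1)·t_tx + 3·t_prop = 119·71.4286 + 3·1950 = 14350 μs.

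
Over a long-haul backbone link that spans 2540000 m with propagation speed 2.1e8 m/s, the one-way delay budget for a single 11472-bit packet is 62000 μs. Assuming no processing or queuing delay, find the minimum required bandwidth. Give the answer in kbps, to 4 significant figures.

Propagation delay = 2540000 / 210000000 = 12095.2 μs.
Transmission budget = 62000 − 12095.2 = 49904.8 μs.
R ≥ L / t_tx = 11472 bits / 0.0499048 s = 229.9 kbps.

229.9 kbps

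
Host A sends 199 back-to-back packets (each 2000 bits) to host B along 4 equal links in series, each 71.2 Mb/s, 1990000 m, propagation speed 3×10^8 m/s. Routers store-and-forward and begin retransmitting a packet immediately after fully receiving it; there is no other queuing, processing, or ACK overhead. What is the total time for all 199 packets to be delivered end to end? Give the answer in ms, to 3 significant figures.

Per-hop transmission t_tx = L/R = 2000/71200000 = 0.0280899 ms.
Per-hop propagation t_prop = 1990000/300000000 = 6.63333 ms.
Pipeline fill: first packet needs 4·t_tx to clear all hops; remaining 198 packets each add one t_tx.
Total = (4+199-1)·t_tx + 4·t_prop = 202·0.0280899 + 4·6.63333 = 32.2 ms.

32.2 ms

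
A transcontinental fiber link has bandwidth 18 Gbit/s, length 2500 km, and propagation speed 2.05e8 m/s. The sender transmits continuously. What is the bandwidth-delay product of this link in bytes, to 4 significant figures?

Propagation delay = 2500000 / 2.05e+08 = 0.0121951 s.
BDP = R × t_prop = 18000000000 × 0.0121951 = 219512000 bits.
In bytes: 219512000/8 = 27440000 bytes.

27440000 bytes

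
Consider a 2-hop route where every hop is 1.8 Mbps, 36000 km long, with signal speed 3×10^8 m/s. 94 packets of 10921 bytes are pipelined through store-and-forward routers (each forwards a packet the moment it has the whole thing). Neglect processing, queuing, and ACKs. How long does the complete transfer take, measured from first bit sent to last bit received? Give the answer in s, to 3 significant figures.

4.85 s

Per-hop transmission t_tx = L/R = 87368/1800000 = 0.0485378 s.
Per-hop propagation t_prop = 36000000/300000000 = 0.12 s.
Pipeline fill: first packet needs 2·t_tx to clear all hops; remaining 93 packets each add one t_tx.
Total = (2+94-1)·t_tx + 2·t_prop = 95·0.0485378 + 2·0.12 = 4.85 s.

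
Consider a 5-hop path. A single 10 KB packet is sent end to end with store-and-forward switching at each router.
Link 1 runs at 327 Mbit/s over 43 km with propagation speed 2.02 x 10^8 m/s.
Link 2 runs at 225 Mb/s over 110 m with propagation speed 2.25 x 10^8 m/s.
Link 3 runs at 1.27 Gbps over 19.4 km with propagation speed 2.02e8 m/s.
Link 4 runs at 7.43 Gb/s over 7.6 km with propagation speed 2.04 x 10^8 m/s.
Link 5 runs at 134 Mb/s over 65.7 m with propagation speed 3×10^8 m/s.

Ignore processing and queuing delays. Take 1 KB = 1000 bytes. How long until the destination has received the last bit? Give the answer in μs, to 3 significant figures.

L = 80000 bits.
Transmission delays (L/R per hop): 244.648, 355.556, 62.9921, 10.7672, 597.015 μs; sum = 1270.98 μs.
Propagation delays (d/s per hop): 212.871, 0.488889, 96.0396, 37.2549, 0.219 μs; sum = 346.874 μs.
End-to-end = 1620 μs.

1620 μs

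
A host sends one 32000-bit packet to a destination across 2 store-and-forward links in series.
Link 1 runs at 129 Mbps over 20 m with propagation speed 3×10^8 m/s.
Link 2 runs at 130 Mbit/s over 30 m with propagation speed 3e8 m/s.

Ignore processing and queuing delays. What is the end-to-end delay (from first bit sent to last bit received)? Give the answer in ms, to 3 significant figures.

0.494 ms

Transmission delays (L/R per hop): 0.248062, 0.246154 ms; sum = 0.494216 ms.
Propagation delays (d/s per hop): 6.66667e-05, 0.0001 ms; sum = 0.000166667 ms.
End-to-end = 0.494 ms.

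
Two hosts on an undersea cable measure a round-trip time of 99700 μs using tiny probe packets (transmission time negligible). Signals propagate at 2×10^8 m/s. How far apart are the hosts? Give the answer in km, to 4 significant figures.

9970 km

One-way propagation = RTT/2 = 49850 μs.
d = s × t = 200000000 × 0.04985 = 9970 km.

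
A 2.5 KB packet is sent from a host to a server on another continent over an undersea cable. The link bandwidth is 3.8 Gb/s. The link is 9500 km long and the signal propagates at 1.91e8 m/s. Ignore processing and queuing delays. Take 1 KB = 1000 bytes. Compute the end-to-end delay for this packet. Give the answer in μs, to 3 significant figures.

L = 20000 bits.
Transmission delay = L/R = 20000 / 3800000000 = 5.26316 μs.
Propagation delay = d/s = 9500000 m / 191000000 m/s = 49738.2 μs.
Total = 49700 μs.

49700 μs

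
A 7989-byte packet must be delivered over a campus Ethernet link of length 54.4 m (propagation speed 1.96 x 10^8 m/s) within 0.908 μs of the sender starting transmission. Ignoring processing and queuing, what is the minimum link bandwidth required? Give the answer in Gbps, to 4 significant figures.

L = 63912 bits.
Propagation delay = 54.4 / 196000000 = 0.277551 μs.
Transmission budget = 0.908 − 0.277551 = 0.630449 μs.
R ≥ L / t_tx = 63912 bits / 6.30449e-07 s = 101.4 Gbps.

101.4 Gbps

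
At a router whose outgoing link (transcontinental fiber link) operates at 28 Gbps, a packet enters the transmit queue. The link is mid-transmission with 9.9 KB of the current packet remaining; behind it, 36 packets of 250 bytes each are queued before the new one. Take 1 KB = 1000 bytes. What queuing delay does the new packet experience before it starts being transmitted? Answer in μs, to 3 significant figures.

Each queued packet: L/R = 2000/28000000000 = 0.0714286 μs.
36 queued → 2.57143 μs.
Plus remaining 79200 bits of current packet: 2.82857 μs.
Queuing delay = 5.40 μs.

5.40 μs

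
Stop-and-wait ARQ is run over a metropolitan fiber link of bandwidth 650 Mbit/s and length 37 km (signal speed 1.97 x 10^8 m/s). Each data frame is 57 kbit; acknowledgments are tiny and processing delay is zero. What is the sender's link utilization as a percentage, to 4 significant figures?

t_tx = L/R = 57000/650000000 = 8.76923e-05 s.
t_prop = 37000/197000000 = 0.000187817 s; RTT = 0.000375635 s.
Cycle = t_tx + RTT = 0.000463327 s.
Utilization = t_tx / cycle = 8.76923e-05/0.000463327 = 18.93 %.

18.93 %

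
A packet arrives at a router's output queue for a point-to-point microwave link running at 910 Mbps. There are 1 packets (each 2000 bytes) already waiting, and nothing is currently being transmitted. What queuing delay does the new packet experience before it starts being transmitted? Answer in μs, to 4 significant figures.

Each queued packet: L/R = 16000/910000000 = 17.5824 μs.
1 queued → 17.5824 μs.
Queuing delay = 17.58 μs.

17.58 μs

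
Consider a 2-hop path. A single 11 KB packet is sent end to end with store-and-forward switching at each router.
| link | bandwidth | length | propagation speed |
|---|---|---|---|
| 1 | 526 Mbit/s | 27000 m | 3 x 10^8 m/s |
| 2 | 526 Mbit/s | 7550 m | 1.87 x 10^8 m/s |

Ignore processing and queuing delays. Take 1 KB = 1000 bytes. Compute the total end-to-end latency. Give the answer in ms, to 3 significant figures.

L = 88000 bits.
Transmission delay per hop = L/R = 88000/526000000 = 0.1673 ms; 2 hops → 0.334601 ms.
Propagation delays (d/s per hop): 0.09, 0.0403743 ms; sum = 0.130374 ms.
End-to-end = 0.465 ms.

0.465 ms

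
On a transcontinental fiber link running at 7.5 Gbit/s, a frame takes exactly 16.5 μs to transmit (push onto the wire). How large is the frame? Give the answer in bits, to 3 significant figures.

L = R × t_tx = 7500000000 b/s × 1.65e-05 s = 123750 bits.

124000 bits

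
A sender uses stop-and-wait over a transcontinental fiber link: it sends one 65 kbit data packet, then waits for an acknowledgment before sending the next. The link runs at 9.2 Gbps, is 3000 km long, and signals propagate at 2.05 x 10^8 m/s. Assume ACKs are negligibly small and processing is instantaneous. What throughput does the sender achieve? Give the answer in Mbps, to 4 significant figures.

t_tx = L/R = 65000/9200000000 = 7.06522e-06 s.
t_prop = 3000000/2.05e+08 = 0.0146341 s; RTT = 0.0292683 s.
Cycle = t_tx + RTT = 0.0292754 s.
Throughput = L / cycle = 65000 / 0.0292754 = 2.220 Mbps.

2.220 Mbps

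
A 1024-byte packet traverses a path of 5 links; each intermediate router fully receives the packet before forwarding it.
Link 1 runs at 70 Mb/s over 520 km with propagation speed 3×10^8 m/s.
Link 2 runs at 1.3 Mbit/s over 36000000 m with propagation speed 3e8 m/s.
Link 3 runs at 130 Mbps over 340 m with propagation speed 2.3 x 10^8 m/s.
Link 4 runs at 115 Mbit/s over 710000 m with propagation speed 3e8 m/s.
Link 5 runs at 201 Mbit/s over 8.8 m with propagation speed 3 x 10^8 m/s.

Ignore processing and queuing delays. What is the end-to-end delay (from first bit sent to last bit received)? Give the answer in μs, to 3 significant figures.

L = 1024 × 8 = 8192 bits.
Transmission delays (L/R per hop): 117.029, 6301.54, 63.0154, 71.2348, 40.7562 μs; sum = 6593.57 μs.
Propagation delays (d/s per hop): 1733.33, 120000, 1.47826, 2366.67, 0.0293333 μs; sum = 124102 μs.
End-to-end = 131000 μs.

131000 μs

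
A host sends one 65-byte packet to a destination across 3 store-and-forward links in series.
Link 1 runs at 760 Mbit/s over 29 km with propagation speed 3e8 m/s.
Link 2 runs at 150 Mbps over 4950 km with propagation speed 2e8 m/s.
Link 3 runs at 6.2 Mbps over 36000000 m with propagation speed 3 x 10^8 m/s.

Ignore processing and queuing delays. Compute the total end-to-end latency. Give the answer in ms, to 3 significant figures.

145 ms

L = 65 × 8 = 520 bits.
Transmission delays (L/R per hop): 0.000684211, 0.00346667, 0.083871 ms; sum = 0.0880218 ms.
Propagation delays (d/s per hop): 0.0966667, 24.75, 120 ms; sum = 144.847 ms.
End-to-end = 145 ms.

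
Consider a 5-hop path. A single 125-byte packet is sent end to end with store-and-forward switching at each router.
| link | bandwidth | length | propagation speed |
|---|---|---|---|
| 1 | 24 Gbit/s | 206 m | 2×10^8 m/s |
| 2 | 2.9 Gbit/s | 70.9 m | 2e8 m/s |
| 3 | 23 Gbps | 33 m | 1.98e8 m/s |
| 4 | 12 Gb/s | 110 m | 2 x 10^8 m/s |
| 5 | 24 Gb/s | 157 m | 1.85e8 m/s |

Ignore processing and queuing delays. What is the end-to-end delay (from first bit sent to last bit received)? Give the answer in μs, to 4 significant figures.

3.505 μs

L = 125 × 8 = 1000 bits.
Transmission delays (L/R per hop): 0.0416667, 0.344828, 0.0434783, 0.0833333, 0.0416667 μs; sum = 0.554973 μs.
Propagation delays (d/s per hop): 1.03, 0.3545, 0.166667, 0.55, 0.848649 μs; sum = 2.94982 μs.
End-to-end = 3.505 μs.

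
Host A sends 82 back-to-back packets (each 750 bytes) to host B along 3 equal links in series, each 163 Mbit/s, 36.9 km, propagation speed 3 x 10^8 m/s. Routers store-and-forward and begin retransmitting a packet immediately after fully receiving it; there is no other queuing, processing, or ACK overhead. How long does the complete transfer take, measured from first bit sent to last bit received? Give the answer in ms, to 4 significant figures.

3.461 ms

Per-hop transmission t_tx = L/R = 6000/163000000 = 0.0368098 ms.
Per-hop propagation t_prop = 36900/300000000 = 0.123 ms.
Pipeline fill: first packet needs 3·t_tx to clear all hops; remaining 81 packets each add one t_tx.
Total = (3+82-1)·t_tx + 3·t_prop = 84·0.0368098 + 3·0.123 = 3.461 ms.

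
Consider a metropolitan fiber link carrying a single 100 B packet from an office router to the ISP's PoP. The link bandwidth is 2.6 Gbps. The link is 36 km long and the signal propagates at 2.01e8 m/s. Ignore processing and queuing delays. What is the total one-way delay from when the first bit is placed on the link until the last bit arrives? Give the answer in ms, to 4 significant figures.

0.1794 ms

L = 100 × 8 = 800 bits.
Transmission delay = L/R = 800 / 2600000000 = 0.000307692 ms.
Propagation delay = d/s = 36000 m / 2.01e+08 m/s = 0.179104 ms.
Total = 0.1794 ms.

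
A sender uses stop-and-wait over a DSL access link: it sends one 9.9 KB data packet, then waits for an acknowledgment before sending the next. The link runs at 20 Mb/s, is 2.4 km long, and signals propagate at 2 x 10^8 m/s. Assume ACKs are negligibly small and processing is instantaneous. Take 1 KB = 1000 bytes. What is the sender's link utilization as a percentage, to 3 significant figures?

99.4 %

t_tx = L/R = 79200/20000000 = 0.00396 s.
t_prop = 2400/200000000 = 1.2e-05 s; RTT = 2.4e-05 s.
Cycle = t_tx + RTT = 0.003984 s.
Utilization = t_tx / cycle = 0.00396/0.003984 = 99.4 %.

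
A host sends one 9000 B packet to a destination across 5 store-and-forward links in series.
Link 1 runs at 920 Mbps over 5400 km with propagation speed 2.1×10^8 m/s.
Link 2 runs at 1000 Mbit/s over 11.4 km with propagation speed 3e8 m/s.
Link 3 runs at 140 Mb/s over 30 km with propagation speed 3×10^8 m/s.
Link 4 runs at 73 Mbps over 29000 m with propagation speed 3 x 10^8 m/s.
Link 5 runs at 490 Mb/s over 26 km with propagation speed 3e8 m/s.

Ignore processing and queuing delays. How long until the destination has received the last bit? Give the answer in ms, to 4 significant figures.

L = 9000 × 8 = 72000 bits.
Transmission delays (L/R per hop): 0.0782609, 0.072, 0.514286, 0.986301, 0.146939 ms; sum = 1.79779 ms.
Propagation delays (d/s per hop): 25.7143, 0.038, 0.1, 0.0966667, 0.0866667 ms; sum = 26.0356 ms.
End-to-end = 27.83 ms.

27.83 ms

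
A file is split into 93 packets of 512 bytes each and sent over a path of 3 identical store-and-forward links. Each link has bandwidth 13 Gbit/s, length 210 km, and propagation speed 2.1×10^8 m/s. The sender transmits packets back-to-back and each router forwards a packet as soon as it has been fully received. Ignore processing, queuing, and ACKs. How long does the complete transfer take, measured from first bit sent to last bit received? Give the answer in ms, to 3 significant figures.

Per-hop transmission t_tx = L/R = 4096/13000000000 = 0.000315077 ms.
Per-hop propagation t_prop = 210000/210000000 = 1 ms.
Pipeline fill: first packet needs 3·t_tx to clear all hops; remaining 92 packets each add one t_tx.
Total = (3+93-1)·t_tx + 3·t_prop = 95·0.000315077 + 3·1 = 3.03 ms.

3.03 ms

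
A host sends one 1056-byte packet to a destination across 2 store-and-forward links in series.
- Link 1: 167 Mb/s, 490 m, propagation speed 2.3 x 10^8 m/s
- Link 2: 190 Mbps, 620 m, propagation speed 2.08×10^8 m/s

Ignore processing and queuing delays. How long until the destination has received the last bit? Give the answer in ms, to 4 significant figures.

L = 1056 × 8 = 8448 bits.
Transmission delays (L/R per hop): 0.0505868, 0.0444632 ms; sum = 0.09505 ms.
Propagation delays (d/s per hop): 0.00213043, 0.00298077 ms; sum = 0.0051112 ms.
End-to-end = 0.1002 ms.

0.1002 ms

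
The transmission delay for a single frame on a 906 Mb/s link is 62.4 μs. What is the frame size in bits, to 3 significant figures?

56500 bits

L = R × t_tx = 906000000 b/s × 6.24e-05 s = 56534.4 bits.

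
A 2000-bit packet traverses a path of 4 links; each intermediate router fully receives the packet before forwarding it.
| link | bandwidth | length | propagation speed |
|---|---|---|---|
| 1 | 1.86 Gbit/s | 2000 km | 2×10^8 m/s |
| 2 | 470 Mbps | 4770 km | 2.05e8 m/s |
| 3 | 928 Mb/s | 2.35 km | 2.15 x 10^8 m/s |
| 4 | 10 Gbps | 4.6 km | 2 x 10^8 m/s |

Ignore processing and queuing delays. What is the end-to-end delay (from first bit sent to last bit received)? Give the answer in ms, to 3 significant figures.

33.3 ms

Transmission delays (L/R per hop): 0.00107527, 0.00425532, 0.00215517, 0.0002 ms; sum = 0.00768576 ms.
Propagation delays (d/s per hop): 10, 23.2683, 0.0109302, 0.023 ms; sum = 33.3022 ms.
End-to-end = 33.3 ms.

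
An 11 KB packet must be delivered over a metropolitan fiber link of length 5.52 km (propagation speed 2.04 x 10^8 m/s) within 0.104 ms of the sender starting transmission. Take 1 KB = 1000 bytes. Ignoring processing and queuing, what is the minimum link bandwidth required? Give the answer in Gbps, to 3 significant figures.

L = 88000 bits.
Propagation delay = 5520 / 204000000 = 0.0270588 ms.
Transmission budget = 0.104 − 0.0270588 = 0.0769412 ms.
R ≥ L / t_tx = 88000 bits / 7.69412e-05 s = 1.14 Gbps.

1.14 Gbps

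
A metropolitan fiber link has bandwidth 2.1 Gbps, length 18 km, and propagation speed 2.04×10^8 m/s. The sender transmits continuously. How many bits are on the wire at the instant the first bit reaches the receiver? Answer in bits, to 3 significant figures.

Propagation delay = 18000 / 204000000 = 8.82353e-05 s.
BDP = R × t_prop = 2100000000 × 8.82353e-05 = 185294 bits.

185000 bits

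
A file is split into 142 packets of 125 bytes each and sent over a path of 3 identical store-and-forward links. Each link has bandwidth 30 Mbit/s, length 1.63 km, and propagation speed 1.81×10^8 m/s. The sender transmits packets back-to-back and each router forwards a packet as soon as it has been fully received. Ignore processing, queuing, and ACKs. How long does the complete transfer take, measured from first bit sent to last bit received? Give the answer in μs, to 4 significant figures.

Per-hop transmission t_tx = L/R = 1000/30000000 = 33.3333 μs.
Per-hop propagation t_prop = 1630/181000000 = 9.00552 μs.
Pipeline fill: first packet needs 3·t_tx to clear all hops; remaining 141 packets each add one t_tx.
Total = (3+142-1)·t_tx + 3·t_prop = 144·33.3333 + 3·9.00552 = 4827 μs.

4827 μs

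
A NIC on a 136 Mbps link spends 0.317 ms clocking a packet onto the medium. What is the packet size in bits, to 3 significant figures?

43100 bits

L = R × t_tx = 136000000 b/s × 0.000317 s = 43112 bits.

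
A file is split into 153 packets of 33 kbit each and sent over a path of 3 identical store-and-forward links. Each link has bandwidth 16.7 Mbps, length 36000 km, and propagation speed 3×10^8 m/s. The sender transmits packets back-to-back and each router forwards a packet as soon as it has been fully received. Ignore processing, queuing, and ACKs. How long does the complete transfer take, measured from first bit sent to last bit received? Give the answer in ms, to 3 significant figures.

Per-hop transmission t_tx = L/R = 33000/16700000 = 1.97605 ms.
Per-hop propagation t_prop = 36000000/300000000 = 120 ms.
Pipeline fill: first packet needs 3·t_tx to clear all hops; remaining 152 packets each add one t_tx.
Total = (3+153-1)·t_tx + 3·t_prop = 155·1.97605 + 3·120 = 666 ms.

666 ms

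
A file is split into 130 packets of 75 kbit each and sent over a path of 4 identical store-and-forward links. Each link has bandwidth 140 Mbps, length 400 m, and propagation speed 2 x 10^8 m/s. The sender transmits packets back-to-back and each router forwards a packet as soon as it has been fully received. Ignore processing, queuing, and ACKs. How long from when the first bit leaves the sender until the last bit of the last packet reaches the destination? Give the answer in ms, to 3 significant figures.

Per-hop transmission t_tx = L/R = 75000/140000000 = 0.535714 ms.
Per-hop propagation t_prop = 400/200000000 = 0.002 ms.
Pipeline fill: first packet needs 4·t_tx to clear all hops; remaining 129 packets each add one t_tx.
Total = (4+130-1)·t_tx + 4·t_prop = 133·0.535714 + 4·0.002 = 71.3 ms.

71.3 ms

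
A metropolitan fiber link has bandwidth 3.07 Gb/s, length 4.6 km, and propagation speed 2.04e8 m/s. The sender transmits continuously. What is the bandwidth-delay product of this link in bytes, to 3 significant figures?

Propagation delay = 4600 / 204000000 = 2.2549e-05 s.
BDP = R × t_prop = 3070000000 × 2.2549e-05 = 69225.5 bits.
In bytes: 69225.5/8 = 8650 bytes.

8650 bytes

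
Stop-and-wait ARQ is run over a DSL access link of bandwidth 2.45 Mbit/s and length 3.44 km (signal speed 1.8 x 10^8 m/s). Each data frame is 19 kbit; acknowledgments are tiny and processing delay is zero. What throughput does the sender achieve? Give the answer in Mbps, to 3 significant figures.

t_tx = L/R = 19000/2450000 = 0.0077551 s.
t_prop = 3440/180000000 = 1.91111e-05 s; RTT = 3.82222e-05 s.
Cycle = t_tx + RTT = 0.00779332 s.
Throughput = L / cycle = 19000 / 0.00779332 = 2.44 Mbps.

2.44 Mbps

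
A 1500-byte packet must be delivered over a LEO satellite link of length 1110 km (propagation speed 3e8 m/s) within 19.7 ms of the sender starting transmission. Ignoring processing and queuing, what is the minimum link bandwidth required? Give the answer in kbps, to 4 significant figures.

750.0 kbps

L = 12000 bits.
Propagation delay = 1110000 / 300000000 = 3.7 ms.
Transmission budget = 19.7 − 3.7 = 16 ms.
R ≥ L / t_tx = 12000 bits / 0.016 s = 750.0 kbps.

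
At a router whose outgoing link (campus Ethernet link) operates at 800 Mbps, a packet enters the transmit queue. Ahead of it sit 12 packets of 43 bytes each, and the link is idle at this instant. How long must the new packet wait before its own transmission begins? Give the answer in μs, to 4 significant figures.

Each queued packet: L/R = 344/800000000 = 0.43 μs.
12 queued → 5.16 μs.
Queuing delay = 5.160 μs.

5.160 μs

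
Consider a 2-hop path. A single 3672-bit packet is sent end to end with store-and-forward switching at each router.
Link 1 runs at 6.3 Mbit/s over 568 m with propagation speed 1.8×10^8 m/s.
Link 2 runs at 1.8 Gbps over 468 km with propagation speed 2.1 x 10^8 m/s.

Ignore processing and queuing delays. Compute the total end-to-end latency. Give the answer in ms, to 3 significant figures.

Transmission delays (L/R per hop): 0.582857, 0.00204 ms; sum = 0.584897 ms.
Propagation delays (d/s per hop): 0.00315556, 2.22857 ms; sum = 2.23173 ms.
End-to-end = 2.82 ms.

2.82 ms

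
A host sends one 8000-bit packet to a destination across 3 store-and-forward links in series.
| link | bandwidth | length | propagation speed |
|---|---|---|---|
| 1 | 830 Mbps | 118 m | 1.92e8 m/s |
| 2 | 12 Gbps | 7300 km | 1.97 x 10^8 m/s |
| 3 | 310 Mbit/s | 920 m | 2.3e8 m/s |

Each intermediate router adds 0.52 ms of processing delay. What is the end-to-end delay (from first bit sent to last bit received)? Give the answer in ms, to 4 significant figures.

Transmission delays (L/R per hop): 0.00963855, 0.000666667, 0.0258065 ms; sum = 0.0361117 ms.
Propagation delays (d/s per hop): 0.000614583, 37.0558, 0.004 ms; sum = 37.0605 ms.
Processing at 2 router(s): 2 × 0.52 ms = 1.04 ms.
End-to-end = 38.14 ms.

38.14 ms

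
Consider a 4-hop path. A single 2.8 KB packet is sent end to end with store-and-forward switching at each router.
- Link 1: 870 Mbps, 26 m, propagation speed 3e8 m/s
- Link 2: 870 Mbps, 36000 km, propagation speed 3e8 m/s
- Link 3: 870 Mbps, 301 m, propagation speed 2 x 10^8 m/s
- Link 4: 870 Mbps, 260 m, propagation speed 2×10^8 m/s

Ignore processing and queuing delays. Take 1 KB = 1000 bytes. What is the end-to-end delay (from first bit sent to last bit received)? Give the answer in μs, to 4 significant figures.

L = 22400 bits.
Transmission delay per hop = L/R = 22400/870000000 = 25.7471 μs; 4 hops → 102.989 μs.
Propagation delays (d/s per hop): 0.0866667, 120000, 1.505, 1.3 μs; sum = 120003 μs.
End-to-end = 120100 μs.

120100 μs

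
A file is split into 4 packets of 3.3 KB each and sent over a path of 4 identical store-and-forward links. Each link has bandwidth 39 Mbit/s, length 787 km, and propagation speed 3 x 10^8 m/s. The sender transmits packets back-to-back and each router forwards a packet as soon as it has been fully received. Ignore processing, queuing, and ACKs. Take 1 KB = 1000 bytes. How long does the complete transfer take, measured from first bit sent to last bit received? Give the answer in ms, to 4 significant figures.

Per-hop transmission t_tx = L/R = 26400/39000000 = 0.676923 ms.
Per-hop propagation t_prop = 787000/300000000 = 2.62333 ms.
Pipeline fill: first packet needs 4·t_tx to clear all hops; remaining 3 packets each add one t_tx.
Total = (4+4-1)·t_tx + 4·t_prop = 7·0.676923 + 4·2.62333 = 15.23 ms.

15.23 ms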